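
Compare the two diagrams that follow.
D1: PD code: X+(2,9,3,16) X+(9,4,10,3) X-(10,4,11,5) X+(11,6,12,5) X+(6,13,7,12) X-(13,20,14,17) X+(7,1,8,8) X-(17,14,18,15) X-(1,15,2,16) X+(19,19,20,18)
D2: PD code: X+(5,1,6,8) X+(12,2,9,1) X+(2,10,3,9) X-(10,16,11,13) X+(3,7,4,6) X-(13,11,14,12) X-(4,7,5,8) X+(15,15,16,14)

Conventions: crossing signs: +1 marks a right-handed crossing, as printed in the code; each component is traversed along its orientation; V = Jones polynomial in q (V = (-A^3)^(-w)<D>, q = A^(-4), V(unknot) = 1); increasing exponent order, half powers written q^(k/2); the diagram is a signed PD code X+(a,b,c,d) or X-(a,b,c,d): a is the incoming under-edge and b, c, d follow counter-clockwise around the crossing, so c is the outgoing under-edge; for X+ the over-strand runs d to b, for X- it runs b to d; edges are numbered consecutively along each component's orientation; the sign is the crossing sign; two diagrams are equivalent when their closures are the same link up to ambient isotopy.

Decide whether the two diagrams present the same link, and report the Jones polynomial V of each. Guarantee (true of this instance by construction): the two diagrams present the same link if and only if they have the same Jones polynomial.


same link: yes
V(D1) = q^-2 + 2 + q^2  [10 crossings, <D> = A^-2 + 2A^6 + A^14, w = +2]
V(D2) = q^-2 + 2 + q^2  [8 crossings, <D> = A^-2 + 2A^6 + A^14, w = +2]
insight: one V(q) for all 2 diagrams — one class (guaranteed)


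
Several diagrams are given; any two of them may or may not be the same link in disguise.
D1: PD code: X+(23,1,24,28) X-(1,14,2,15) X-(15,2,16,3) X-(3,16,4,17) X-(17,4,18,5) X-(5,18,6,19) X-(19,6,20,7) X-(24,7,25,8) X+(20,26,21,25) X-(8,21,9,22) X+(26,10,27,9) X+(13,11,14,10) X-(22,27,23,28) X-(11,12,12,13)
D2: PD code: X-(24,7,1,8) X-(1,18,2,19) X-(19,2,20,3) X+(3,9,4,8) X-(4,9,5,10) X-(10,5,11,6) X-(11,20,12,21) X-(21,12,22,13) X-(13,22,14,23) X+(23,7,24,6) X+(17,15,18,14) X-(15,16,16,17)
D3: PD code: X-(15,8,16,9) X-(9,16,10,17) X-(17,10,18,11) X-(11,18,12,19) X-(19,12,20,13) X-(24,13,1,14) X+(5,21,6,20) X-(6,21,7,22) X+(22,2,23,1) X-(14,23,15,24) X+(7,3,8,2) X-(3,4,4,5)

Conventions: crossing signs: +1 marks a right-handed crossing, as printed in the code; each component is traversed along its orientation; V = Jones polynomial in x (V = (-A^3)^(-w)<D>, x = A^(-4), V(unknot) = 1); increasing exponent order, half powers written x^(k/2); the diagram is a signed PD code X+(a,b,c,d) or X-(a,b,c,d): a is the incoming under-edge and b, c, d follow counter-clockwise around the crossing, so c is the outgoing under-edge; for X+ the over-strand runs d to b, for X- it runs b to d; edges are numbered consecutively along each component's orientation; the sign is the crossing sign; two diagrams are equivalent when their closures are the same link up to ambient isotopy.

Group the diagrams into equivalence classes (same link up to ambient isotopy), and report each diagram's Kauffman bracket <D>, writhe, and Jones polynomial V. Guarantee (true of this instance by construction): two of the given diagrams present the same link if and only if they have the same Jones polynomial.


grouping into links: {D1, D3} | {D2}
V(D1) = -x^-9 + x^-8 - 2x^-7 + 3x^-6 - 2x^-5 + 2x^-4 - x^-3 + x^-2  (w -6, c 14, <D> = A^-10 - A^-6 + 2A^-2 - 2A^2 + 3A^6 - 2A^10 + A^14 - A^18)
V(D2) = -x^-7 + x^-6 - x^-5 + x^-4 + x^-2  [12 crossings, <D> = A^-10 + A^-2 - A^2 + A^6 - A^10, w = -6]
V(D3) = -x^-9 + x^-8 - 2x^-7 + 3x^-6 - 2x^-5 + 2x^-4 - x^-3 + x^-2  (w -6, c 12, <D> = A^-10 - A^-6 + 2A^-2 - 2A^2 + 3A^6 - 2A^10 + A^14 - A^18)
key observation: 2 classes among 3 diagrams; unequal V(x) rules out equality


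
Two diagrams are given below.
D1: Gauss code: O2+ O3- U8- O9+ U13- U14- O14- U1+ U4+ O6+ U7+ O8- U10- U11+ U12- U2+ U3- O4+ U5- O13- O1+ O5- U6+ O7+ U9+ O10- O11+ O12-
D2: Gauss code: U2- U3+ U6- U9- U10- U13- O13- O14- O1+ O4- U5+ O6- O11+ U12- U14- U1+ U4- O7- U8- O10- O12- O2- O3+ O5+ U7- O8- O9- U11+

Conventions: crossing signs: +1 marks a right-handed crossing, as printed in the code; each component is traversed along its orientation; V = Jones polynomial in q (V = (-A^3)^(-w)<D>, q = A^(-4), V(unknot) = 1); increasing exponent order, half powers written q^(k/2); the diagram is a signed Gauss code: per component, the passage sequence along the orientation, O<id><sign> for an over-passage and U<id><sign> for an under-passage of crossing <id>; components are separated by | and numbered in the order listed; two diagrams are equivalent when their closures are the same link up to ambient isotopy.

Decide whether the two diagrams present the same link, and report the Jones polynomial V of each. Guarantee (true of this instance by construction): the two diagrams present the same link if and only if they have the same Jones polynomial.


same link: no
V(D1) = q^-1 - 1 + 2q - 2q^2 + 2q^3 - 2q^4 + q^5  [14 crossings, <D> = A^-20 - 2A^-16 + 2A^-12 - 2A^-8 + 2A^-4 - 1 + A^4, w = 0]
V(D2) = -q^-4 + q^-3 + q^-1  (w -6, c 14, <D> = A^-14 + A^-6 - A^-2)
note: 2 values of V(q) split the 2 diagrams


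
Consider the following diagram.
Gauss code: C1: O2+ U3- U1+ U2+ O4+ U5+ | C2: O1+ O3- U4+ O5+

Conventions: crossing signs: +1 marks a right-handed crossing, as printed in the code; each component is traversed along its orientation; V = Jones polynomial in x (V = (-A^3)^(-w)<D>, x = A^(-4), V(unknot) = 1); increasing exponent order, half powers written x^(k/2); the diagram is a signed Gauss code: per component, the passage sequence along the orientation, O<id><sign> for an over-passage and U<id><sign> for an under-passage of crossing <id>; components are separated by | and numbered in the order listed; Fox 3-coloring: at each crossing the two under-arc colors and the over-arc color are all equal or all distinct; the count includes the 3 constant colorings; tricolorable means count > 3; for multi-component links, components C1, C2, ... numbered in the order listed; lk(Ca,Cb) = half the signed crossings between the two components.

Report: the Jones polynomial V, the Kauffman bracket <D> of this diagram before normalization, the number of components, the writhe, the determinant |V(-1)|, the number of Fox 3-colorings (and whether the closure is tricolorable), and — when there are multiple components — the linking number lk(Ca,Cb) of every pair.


V = -x^(1/2) - x^(5/2)
<D> = A^-1 + A^7 (w = +3)
2 components over 5 crossings, w = +3
lk(C1,C2): +1
3 Fox colorings among 3^5, |V(-1)| = 2: not tricolorable
why: w = +3 (over 5 crossings) is diagram-only; (-A^3)^(-3) removes it from V


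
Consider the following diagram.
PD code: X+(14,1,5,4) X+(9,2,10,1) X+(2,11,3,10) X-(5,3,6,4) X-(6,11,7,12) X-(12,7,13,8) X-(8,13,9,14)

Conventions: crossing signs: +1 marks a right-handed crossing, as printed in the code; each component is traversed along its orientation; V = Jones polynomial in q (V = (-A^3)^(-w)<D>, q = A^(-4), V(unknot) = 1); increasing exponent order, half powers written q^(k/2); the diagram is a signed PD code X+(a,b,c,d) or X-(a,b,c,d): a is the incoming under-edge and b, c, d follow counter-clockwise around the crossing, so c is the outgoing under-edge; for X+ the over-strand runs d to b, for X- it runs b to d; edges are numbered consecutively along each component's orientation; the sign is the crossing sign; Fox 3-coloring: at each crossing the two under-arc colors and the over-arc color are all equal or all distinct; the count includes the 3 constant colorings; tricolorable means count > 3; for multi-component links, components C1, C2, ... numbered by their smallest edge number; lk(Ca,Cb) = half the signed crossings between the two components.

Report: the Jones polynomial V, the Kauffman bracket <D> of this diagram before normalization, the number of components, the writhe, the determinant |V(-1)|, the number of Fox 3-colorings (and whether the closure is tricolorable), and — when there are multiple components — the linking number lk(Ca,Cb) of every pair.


Jones polynomial: V(q) = q^(-7/2) - q^(-5/2) + q^(-3/2) - 2q^(-1/2) - q^(3/2)
<D> = A^-9 + 2A^-1 - A^3 + A^7 - A^11; writhe -1
components 2, writhe -1 (7 crossings)
linking number lk(C1,C2) = +1
3-colorings: 9 of 3^7, det 6 — tricolorable
note: the span of V is 5, within the link bound 7 + 2 - 1


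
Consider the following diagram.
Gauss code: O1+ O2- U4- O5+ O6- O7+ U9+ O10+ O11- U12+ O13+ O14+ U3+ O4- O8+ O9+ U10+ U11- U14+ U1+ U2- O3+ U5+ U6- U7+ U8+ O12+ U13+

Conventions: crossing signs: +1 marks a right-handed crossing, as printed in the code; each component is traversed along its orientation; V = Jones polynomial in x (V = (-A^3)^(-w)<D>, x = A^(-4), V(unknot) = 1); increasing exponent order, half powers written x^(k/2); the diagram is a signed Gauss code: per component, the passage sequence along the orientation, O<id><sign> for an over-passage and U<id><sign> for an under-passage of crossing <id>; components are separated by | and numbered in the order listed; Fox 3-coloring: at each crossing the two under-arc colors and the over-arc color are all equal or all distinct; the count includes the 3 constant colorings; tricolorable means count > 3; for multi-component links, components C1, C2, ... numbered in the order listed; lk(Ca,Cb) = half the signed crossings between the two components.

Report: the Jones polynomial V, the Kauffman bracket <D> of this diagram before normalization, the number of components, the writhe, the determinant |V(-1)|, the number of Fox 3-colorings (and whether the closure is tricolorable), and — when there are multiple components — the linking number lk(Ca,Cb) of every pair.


Jones polynomial: V(x) = x^2 + 2x^4 - 2x^5 + x^6 - 2x^7 + x^8
<D> = A^-14 - 2A^-10 + A^-6 - 2A^-2 + 2A^2 + A^10; writhe +6
components 1, writhe +6 (14 crossings)
3-colorings: 27 of 3^14, det 9 — tricolorable
note: det 9 = |V(-1)|; divisible by 3, so tricolorable


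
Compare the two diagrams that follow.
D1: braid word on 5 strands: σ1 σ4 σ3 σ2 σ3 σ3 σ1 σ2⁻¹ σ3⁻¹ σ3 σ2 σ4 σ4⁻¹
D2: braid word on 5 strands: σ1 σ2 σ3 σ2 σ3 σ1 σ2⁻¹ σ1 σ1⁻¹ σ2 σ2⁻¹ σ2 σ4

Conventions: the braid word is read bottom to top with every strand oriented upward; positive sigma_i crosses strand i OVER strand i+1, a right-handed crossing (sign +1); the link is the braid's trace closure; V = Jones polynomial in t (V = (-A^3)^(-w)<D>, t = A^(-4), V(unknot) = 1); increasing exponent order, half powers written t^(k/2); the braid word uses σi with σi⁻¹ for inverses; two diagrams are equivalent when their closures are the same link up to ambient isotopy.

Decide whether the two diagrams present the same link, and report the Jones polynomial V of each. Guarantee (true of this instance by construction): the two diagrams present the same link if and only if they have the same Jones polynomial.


same link: yes
V(D1) = -t^(3/2) - 2t^(7/2) + t^(9/2) - t^(11/2) + t^(13/2)  [13 crossings, <D> = -A^-5 + A^-1 - A^3 + 2A^7 + A^15, w = +7]
D2 (bracket -A^-5 + A^-1 - A^3 + 2A^7 + A^15; 13 crossings at w = +7): V = -t^(3/2) - 2t^(7/2) + t^(9/2) - t^(11/2) + t^(13/2)
note: all 2 diagrams share one V(t), hence one class


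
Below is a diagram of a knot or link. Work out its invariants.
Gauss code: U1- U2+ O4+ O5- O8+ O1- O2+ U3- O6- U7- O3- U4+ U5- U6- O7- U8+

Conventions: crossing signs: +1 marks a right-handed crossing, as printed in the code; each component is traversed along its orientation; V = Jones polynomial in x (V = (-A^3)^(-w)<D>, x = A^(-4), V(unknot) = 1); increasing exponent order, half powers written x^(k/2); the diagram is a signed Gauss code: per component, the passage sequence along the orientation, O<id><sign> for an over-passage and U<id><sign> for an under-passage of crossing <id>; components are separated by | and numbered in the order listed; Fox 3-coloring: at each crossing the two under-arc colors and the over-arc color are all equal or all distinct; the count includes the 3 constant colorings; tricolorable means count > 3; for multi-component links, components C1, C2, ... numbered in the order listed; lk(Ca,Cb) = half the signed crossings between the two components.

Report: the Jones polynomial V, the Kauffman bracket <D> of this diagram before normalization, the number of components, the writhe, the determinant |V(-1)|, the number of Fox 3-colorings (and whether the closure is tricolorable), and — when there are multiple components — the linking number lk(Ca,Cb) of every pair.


Jones polynomial: V(x) = -x^-4 + x^-3 + x^-1
<D> = A^-2 + A^6 - A^10; writhe -2
components 1, writhe -2 (8 crossings)
3-colorings: 9 of 3^8, det 3 — tricolorable
note: w = -2 shifts under R1 moves; the (-A^3)^(2) factor cancels that in V


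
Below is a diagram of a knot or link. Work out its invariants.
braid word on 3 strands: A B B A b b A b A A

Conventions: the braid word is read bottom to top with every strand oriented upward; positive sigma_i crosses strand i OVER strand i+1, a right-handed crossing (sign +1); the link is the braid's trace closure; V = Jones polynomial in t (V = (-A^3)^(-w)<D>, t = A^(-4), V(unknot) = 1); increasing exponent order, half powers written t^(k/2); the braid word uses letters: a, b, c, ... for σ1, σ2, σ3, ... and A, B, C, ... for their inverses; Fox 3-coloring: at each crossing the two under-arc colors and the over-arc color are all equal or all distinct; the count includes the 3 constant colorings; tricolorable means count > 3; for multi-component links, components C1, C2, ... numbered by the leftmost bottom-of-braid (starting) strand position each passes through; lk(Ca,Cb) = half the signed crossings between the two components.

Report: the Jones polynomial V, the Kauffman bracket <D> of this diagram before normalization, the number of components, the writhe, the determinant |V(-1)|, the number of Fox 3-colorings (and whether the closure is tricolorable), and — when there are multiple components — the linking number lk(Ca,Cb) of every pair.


Jones polynomial: V(t) = -t^-8 + 2t^-7 - 3t^-6 + 4t^-5 - 5t^-4 + 5t^-3 - 3t^-2 + 3t^-1 - 1
<D> = -A^-12 + 3A^-8 - 3A^-4 + 5 - 5A^4 + 4A^8 - 3A^12 + 2A^16 - A^20; writhe -4
components 1, writhe -4 (10 crossings)
3-colorings: 9 of 3^10, det 27 — tricolorable
note: w = -4 (over 10 crossings) is diagram-only; (-A^3)^(4) removes it from V


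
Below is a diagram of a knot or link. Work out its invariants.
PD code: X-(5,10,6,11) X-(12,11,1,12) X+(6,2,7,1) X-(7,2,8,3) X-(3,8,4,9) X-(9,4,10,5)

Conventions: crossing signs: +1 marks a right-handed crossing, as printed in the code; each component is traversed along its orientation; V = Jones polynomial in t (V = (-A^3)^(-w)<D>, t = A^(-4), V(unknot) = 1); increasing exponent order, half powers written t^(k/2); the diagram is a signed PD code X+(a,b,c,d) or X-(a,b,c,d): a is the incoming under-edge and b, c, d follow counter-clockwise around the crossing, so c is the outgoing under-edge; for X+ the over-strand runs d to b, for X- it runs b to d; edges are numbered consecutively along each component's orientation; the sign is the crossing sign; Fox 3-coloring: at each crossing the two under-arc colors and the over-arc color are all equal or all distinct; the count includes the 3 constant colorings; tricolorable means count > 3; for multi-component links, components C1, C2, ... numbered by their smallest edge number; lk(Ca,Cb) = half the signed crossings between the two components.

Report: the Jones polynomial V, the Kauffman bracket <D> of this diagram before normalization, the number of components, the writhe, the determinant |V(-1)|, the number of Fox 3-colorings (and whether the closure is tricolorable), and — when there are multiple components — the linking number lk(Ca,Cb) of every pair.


V(t) = -t^-4 + t^-3 + t^-1
bracket: A^-8 + 1 - A^4, w = -4
1 component, writhe -4, over 6 crossings
det 3, colorings 9 of 3^6 — tricolorable
observation: w = -4 shifts under R1 moves; the (-A^3)^(4) factor cancels that in V


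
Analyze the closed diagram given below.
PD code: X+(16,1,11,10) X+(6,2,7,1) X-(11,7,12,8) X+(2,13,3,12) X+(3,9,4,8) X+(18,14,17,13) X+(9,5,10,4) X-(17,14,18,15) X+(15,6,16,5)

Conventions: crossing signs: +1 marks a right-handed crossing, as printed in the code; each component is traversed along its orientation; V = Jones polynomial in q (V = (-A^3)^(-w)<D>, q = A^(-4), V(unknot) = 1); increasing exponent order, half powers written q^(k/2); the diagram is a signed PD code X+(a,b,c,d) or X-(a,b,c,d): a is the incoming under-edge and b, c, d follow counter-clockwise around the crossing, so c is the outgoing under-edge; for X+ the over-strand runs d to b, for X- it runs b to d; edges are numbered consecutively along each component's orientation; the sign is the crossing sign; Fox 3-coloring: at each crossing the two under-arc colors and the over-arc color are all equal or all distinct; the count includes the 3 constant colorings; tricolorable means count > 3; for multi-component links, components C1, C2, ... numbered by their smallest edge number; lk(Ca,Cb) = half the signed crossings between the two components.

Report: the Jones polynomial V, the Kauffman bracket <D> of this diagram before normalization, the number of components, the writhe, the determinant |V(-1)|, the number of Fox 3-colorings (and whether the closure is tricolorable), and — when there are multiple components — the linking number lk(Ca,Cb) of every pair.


V(q) = q + q^2 + 2q^3 + q^4 - q^7
bracket: A^-13 - A^-1 - 2A^3 - A^7 - A^11, w = +5
3 components, writhe +5, over 9 crossings
lk(C1,C2) = +1
linking number lk(C1,C3) = 0
lk(C2,C3): 0
det 0, colorings 27 of 3^9 — tricolorable
observation: summing lk over 3 pairs gives +1


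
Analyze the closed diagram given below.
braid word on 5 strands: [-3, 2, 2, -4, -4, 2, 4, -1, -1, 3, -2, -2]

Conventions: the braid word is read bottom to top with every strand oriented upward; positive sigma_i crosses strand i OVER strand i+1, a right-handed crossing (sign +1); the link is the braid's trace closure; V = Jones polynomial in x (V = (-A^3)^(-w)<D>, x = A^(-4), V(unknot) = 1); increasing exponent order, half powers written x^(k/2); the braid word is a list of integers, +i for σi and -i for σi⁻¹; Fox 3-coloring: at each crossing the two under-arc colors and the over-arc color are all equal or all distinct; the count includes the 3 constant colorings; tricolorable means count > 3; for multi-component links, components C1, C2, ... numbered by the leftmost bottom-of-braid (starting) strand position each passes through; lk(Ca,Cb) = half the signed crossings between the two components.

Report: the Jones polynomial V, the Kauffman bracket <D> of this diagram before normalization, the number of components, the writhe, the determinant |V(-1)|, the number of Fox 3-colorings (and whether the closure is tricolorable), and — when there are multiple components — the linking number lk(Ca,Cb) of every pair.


V = x^-4 + 3x^-2 - x^-1 + 3 - 2x + x^2 - x^3
<D> = -A^-18 + A^-14 - 2A^-10 + 3A^-6 - A^-2 + 3A^2 + A^10 (w = -2)
3 components over 12 crossings, w = -2
lk(C1,C2): -1
lk(C1,C3) = 0
linking number lk(C2,C3) = -1
9 Fox colorings among 3^12, |V(-1)| = 12: tricolorable
why: det 12 = |V(-1)|; divisible by 3, so tricolorable


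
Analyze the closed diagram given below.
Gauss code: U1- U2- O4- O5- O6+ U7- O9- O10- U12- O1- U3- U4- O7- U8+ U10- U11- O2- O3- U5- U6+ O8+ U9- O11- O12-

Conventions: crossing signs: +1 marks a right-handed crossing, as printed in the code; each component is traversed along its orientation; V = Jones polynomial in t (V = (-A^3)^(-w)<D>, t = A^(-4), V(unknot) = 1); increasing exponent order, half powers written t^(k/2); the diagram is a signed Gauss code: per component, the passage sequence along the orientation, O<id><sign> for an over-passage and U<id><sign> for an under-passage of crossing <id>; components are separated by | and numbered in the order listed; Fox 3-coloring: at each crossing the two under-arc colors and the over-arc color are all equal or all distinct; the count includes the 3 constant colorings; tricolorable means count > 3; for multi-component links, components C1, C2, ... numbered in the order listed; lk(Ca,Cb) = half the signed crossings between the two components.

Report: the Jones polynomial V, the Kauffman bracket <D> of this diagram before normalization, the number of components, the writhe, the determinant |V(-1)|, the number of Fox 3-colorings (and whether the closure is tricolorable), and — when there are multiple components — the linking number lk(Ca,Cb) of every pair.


V(t) = -t^-10 + t^-9 - t^-8 + t^-7 - t^-6 + t^-5 + t^-3
bracket: A^-12 + A^-4 - 1 + A^4 - A^8 + A^12 - A^16, w = -8
1 component, writhe -8, over 12 crossings
det 7, colorings 3 of 3^12 — not tricolorable
observation: w = -8 shifts under R1 moves; the (-A^3)^(8) factor cancels that in V


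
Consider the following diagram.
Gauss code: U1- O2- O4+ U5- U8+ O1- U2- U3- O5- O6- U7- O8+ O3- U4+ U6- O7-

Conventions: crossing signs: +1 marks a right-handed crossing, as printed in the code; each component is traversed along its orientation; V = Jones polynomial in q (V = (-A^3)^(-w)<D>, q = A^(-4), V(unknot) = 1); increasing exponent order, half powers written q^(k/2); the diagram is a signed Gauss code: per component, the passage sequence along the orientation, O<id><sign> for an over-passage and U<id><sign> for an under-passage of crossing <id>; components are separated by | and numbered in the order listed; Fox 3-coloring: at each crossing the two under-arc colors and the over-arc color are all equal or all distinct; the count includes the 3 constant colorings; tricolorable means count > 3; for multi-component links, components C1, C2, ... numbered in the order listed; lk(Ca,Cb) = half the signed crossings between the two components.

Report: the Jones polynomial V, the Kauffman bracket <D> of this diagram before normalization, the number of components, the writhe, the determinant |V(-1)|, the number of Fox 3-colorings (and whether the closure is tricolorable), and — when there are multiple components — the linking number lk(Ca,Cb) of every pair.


V(q) = q^-7 - 2q^-6 + 2q^-5 - 3q^-4 + 3q^-3 - 2q^-2 + 2q^-1
bracket: 2A^-8 - 2A^-4 + 3 - 3A^4 + 2A^8 - 2A^12 + A^16, w = -4
1 component, writhe -4, over 8 crossings
det 15, colorings 9 of 3^8 — tricolorable
observation: the span of V is 6, forcing >= 6 crossings in any diagram


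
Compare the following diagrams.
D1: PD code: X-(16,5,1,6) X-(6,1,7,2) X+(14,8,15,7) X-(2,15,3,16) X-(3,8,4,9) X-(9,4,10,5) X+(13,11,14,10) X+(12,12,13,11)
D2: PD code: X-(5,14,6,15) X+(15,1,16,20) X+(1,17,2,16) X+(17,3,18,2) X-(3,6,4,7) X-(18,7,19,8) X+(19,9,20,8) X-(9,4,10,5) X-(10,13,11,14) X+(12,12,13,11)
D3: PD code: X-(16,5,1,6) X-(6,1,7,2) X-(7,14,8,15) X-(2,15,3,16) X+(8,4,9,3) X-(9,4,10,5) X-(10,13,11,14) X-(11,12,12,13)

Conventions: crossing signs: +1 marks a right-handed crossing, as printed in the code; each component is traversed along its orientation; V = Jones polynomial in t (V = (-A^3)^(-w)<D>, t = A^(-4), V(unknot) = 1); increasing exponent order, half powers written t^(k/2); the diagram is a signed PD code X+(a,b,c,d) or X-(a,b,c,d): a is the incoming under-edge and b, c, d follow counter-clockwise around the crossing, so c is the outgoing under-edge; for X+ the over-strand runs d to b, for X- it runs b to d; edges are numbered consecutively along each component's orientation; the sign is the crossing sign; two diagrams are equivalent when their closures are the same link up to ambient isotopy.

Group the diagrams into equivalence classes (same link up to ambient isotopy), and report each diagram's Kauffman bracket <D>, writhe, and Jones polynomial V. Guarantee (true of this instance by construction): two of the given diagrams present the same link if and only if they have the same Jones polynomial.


classes: {D1} | {D2} | {D3}
V(D1) = -t^-6 + t^-5 - t^-4 + 2t^-3 - t^-2 + t^-1  [8 crossings, <D> = A^-2 - A^2 + 2A^6 - A^10 + A^14 - A^18, w = -2]
V(D2) = -t^-3 + t^-2 - t^-1 + 3 - t + t^2 - t^3  [10 crossings, <D> = -A^-12 + A^-8 - A^-4 + 3 - A^4 + A^8 - A^12, w = 0]
V(D3) = -t^-4 + t^-3 + t^-1  (w -6, c 8, <D> = A^-14 + A^-6 - A^-2)
insight: comparing 3 Jones polynomials yields 3 groups


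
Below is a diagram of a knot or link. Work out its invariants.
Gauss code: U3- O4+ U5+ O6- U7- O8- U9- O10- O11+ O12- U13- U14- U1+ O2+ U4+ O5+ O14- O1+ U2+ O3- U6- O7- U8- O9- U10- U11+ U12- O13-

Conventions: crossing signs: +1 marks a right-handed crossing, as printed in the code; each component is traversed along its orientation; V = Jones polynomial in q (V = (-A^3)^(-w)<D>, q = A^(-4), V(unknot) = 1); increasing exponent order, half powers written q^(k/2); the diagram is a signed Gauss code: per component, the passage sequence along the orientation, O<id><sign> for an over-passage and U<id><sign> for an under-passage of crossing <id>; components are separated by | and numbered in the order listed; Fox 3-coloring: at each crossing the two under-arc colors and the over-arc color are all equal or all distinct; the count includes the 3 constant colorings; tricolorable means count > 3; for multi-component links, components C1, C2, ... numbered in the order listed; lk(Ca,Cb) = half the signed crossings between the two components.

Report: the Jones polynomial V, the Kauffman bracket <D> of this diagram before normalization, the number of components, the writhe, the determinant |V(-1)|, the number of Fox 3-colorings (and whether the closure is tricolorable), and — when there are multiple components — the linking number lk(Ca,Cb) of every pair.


Jones polynomial: V(q) = -q^-9 + 2q^-8 - 3q^-7 + 4q^-6 - 5q^-5 + 5q^-4 - 4q^-3 + 4q^-2 - 2q^-1 + 2 - q
<D> = -A^-16 + 2A^-12 - 2A^-8 + 4A^-4 - 4 + 5A^4 - 5A^8 + 4A^12 - 3A^16 + 2A^20 - A^24; writhe -4
components 1, writhe -4 (14 crossings)
3-colorings: 9 of 3^14, det 33 — tricolorable
note: V spans 10 powers of q: at least 10 crossings in any diagram


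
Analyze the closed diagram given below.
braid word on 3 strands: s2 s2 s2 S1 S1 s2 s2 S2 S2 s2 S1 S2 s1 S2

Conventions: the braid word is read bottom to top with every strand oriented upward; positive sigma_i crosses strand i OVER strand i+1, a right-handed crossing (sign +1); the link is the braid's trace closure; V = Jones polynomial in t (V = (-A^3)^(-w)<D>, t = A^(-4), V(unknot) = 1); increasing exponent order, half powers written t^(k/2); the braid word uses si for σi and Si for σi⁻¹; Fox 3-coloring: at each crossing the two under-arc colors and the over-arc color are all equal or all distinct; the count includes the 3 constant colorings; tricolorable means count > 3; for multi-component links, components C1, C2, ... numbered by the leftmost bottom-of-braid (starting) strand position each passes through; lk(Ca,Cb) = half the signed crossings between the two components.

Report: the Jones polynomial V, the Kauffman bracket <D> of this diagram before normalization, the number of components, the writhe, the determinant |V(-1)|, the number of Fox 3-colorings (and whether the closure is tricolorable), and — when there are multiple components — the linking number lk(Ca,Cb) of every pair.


V = -t^-3 + 2t^-2 - 2t^-1 + 3 - 2t + 2t^2 - t^3
<D> = -A^-12 + 2A^-8 - 2A^-4 + 3 - 2A^4 + 2A^8 - A^12 (w = 0)
1 component over 14 crossings, w = 0
3 Fox colorings among 3^14, |V(-1)| = 13: not tricolorable
why: w = 0 shifts under R1 moves; the (-A^3)^(0) factor cancels that in V


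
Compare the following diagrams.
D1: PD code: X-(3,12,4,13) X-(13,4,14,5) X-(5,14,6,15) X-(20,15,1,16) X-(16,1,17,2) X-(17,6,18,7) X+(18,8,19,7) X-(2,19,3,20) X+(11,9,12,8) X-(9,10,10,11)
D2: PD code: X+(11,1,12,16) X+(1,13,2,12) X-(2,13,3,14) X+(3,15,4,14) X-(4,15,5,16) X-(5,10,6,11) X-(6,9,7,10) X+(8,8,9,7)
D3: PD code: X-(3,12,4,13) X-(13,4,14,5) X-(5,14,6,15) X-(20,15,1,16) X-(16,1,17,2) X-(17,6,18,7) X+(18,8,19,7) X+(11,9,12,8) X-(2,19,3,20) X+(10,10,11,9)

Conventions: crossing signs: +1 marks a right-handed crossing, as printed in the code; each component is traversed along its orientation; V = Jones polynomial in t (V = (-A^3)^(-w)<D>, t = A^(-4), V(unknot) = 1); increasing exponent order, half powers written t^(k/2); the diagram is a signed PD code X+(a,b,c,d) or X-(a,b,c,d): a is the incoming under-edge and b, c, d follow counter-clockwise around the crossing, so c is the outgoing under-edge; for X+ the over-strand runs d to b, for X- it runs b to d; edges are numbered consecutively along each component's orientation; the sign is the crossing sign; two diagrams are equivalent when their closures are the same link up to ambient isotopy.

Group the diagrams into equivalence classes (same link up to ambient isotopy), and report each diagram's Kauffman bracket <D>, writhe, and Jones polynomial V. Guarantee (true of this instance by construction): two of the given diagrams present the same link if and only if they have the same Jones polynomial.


classes: {D1, D3} | {D2}
V(D1) = t^-8 - 2t^-7 + t^-6 - 2t^-5 + 2t^-4 + t^-2  [10 crossings, <D> = A^-10 + 2A^-2 - 2A^2 + A^6 - 2A^10 + A^14, w = -6]
D2 (bracket 1; 8 crossings at w = 0): V = 1
V(D3) = t^-8 - 2t^-7 + t^-6 - 2t^-5 + 2t^-4 + t^-2  [10 crossings, <D> = A^-4 + 2A^4 - 2A^8 + A^12 - 2A^16 + A^20, w = -4]
note: V(t) takes 2 values over 3 diagrams, fixing the grouping


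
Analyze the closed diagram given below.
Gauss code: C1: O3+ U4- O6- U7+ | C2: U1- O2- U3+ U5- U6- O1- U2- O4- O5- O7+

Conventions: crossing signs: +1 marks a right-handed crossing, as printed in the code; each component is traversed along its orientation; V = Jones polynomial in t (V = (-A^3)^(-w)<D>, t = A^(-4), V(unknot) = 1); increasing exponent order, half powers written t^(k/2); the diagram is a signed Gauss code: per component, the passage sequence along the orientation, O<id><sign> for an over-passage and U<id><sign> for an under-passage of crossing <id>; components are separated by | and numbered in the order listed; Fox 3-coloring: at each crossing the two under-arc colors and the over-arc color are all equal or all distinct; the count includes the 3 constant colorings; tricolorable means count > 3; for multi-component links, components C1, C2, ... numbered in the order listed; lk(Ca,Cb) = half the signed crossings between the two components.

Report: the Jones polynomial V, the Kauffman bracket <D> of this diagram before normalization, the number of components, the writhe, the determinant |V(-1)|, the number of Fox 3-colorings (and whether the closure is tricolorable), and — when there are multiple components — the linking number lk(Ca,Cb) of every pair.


V = t^(-9/2) - t^(-5/2) - t^(-3/2) - t^(-1/2)
<D> = A^-7 + A^-3 + A - A^9 (w = -3)
2 components over 7 crossings, w = -3
lk(C1,C2): 0
27 Fox colorings among 3^7, |V(-1)| = 0: tricolorable
why: every pair of the 2 components has lk = 0


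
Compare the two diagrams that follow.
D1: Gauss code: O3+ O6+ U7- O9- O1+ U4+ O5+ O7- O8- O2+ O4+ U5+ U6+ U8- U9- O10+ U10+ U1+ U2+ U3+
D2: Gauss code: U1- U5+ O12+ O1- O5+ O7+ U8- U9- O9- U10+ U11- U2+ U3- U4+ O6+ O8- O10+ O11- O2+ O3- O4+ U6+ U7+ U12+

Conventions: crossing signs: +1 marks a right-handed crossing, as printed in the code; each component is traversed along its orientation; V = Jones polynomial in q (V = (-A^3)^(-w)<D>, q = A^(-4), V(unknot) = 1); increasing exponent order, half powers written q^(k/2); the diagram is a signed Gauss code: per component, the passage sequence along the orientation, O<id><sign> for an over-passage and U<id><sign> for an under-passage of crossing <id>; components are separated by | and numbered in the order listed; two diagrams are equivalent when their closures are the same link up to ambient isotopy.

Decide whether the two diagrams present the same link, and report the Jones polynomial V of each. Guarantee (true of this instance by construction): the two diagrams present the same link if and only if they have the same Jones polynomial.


equivalent: yes
D1 (bracket A^12; 10 crossings at w = +4): V = 1
V(D2) = 1  [12 crossings, <D> = A^6, w = +2]
observation: from 10 to 12 crossings by R-moves: one link, two diagrams


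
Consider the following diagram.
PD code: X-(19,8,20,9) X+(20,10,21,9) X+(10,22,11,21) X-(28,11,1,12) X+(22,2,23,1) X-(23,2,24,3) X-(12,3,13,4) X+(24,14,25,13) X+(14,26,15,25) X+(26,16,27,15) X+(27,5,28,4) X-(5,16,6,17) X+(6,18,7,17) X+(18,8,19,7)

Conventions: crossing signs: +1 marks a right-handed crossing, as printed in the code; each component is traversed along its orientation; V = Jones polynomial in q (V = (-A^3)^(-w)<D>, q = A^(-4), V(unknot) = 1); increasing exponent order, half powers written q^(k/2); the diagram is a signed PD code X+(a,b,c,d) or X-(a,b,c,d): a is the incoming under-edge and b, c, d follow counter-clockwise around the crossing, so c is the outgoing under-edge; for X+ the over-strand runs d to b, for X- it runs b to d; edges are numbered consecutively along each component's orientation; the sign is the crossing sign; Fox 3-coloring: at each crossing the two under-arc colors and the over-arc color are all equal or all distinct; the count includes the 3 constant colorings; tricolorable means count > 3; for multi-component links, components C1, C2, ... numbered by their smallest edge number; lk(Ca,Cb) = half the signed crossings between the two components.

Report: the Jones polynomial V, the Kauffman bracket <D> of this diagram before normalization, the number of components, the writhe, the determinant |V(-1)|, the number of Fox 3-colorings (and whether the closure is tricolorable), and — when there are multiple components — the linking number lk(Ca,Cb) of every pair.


V(q) = q - q^2 + 2q^3 - q^4 + q^5 - q^6
bracket: -A^-12 + A^-8 - A^-4 + 2 - A^4 + A^8, w = +4
1 component, writhe +4, over 14 crossings
det 7, colorings 3 of 3^14 — not tricolorable
observation: |V(-1)| = 7: so not tricolorable, since 3 does not divide 7


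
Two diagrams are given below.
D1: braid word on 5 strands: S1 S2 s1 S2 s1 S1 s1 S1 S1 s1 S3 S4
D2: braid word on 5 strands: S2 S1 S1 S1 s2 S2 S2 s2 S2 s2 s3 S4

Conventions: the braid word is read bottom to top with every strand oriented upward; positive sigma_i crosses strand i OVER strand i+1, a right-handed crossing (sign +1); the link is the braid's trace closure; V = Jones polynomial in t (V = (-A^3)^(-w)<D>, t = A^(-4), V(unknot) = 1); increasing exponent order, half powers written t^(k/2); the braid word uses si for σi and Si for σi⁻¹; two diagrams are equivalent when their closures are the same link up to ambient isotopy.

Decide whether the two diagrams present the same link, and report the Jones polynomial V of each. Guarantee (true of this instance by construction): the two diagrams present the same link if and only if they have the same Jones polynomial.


equivalent: no
D1 (bracket A^-12; 12 crossings at w = -4): V = 1
V(D2) = -t^-4 + t^-3 + t^-1  (w -4, c 12, <D> = A^-8 + 1 - A^4)
key observation: 2 values of V(t) split the 2 diagrams


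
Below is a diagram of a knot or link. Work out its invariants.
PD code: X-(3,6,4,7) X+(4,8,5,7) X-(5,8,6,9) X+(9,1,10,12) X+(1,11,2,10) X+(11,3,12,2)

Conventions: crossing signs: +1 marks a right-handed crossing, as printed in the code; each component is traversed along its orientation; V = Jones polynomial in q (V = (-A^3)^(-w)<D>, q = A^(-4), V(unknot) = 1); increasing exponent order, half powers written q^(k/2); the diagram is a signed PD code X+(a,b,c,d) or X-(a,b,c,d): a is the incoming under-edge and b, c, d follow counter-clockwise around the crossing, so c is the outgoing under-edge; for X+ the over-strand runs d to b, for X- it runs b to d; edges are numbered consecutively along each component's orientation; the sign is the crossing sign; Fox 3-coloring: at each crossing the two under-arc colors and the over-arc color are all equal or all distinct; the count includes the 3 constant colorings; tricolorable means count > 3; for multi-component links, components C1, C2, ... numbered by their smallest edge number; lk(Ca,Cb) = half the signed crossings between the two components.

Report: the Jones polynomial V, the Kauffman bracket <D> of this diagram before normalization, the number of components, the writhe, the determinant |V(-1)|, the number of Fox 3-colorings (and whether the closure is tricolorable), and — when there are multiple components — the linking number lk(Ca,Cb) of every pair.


V = q + q^3 - q^4
<D> = -A^-10 + A^-6 + A^2 (w = +2)
1 component over 6 crossings, w = +2
9 Fox colorings among 3^6, |V(-1)| = 3: tricolorable
why: |V(-1)| = 3: so tricolorable, since 3 divides 3


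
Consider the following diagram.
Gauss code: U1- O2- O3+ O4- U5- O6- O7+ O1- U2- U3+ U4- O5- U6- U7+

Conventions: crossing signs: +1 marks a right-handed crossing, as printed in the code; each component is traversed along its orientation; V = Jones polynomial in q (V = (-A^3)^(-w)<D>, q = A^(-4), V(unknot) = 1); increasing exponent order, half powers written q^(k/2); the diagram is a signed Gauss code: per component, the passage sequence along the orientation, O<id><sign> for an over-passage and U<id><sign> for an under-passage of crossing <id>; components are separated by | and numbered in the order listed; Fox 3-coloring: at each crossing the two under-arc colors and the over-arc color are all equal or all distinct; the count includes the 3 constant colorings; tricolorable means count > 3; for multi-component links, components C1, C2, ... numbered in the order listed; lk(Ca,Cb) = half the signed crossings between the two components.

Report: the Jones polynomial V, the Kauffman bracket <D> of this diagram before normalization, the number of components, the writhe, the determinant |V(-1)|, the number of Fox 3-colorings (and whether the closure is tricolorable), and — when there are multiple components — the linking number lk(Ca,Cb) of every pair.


V(q) = -q^-4 + q^-3 + q^-1
bracket: -A^-5 - A^3 + A^7, w = -3
1 component, writhe -3, over 7 crossings
det 3, colorings 9 of 3^7 — tricolorable
observation: w = -3 (over 7 crossings) is diagram-only; (-A^3)^(3) removes it from V


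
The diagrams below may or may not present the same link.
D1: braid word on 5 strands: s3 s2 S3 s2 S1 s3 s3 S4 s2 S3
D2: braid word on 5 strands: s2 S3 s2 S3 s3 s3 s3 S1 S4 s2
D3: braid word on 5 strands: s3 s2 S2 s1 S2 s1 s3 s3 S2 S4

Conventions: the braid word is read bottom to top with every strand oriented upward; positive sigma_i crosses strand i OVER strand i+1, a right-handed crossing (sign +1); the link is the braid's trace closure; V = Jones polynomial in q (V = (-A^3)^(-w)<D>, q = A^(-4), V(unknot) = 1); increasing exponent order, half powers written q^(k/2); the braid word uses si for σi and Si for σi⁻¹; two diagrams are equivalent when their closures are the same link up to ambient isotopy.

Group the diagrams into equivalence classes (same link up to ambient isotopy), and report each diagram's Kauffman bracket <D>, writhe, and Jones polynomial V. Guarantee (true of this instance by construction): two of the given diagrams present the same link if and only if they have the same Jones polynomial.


grouping into links: {D1, D2} | {D3}
V(D1) = q - q^2 + 2q^3 - q^4 + q^5 - q^6  (w +2, c 10, <D> = -A^-18 + A^-14 - A^-10 + 2A^-6 - A^-2 + A^2)
V(D2) = q - q^2 + 2q^3 - q^4 + q^5 - q^6  [10 crossings, <D> = -A^-18 + A^-14 - A^-10 + 2A^-6 - A^-2 + A^2, w = +2]
D3 (bracket -A^-18 + 2A^-14 - 3A^-10 + 4A^-6 - 3A^-2 + 3A^2 - 2A^6 + A^10; 10 crossings at w = +2): V = q^-1 - 2 + 3q - 3q^2 + 4q^3 - 3q^4 + 2q^5 - q^6
why: 2 values of V(q) split the 3 diagrams


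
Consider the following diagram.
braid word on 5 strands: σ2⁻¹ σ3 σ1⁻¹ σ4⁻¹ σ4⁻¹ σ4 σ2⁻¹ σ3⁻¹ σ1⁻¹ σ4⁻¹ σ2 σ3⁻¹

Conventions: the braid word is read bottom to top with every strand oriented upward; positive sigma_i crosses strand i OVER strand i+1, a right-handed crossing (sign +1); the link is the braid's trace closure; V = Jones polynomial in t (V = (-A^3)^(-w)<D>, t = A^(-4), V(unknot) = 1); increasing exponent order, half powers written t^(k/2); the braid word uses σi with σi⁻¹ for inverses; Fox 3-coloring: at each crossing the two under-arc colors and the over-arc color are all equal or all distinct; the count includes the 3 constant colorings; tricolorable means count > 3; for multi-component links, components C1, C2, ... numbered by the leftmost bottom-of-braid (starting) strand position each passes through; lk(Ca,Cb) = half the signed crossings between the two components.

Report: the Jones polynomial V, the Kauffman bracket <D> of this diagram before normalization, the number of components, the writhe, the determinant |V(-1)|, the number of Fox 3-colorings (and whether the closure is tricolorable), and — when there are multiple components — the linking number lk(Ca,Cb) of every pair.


Jones polynomial: V(t) = t^-7 - 2t^-6 + 2t^-5 - 3t^-4 + 3t^-3 - 2t^-2 + 2t^-1
<D> = 2A^-14 - 2A^-10 + 3A^-6 - 3A^-2 + 2A^2 - 2A^6 + A^10; writhe -6
components 1, writhe -6 (12 crossings)
3-colorings: 9 of 3^12, det 15 — tricolorable
note: |V(-1)| = 15: so tricolorable, since 3 divides 15
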